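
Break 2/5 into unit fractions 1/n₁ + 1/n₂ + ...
1/3 + 1/15

Greedy algorithm:
2/5: ceiling(5/2) = 3, use 1/3
1/15: ceiling(15/1) = 15, use 1/15
Result: 2/5 = 1/3 + 1/15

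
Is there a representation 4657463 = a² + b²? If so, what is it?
Not possible

Factorization: 4657463 = 167^3
By Fermat: n is sum of two squares iff every prime p ≡ 3 (mod 4) appears to even power.
Prime(s) ≡ 3 (mod 4) with odd exponent: [(167, 3)]
Therefore 4657463 cannot be expressed as a² + b².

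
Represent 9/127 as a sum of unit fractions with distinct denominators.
1/15 + 1/239 + 1/65043 + 1/4935625448 + 1/48720797120954775960

Greedy algorithm:
9/127: ceiling(127/9) = 15, use 1/15
8/1905: ceiling(1905/8) = 239, use 1/239
7/455295: ceiling(455295/7) = 65043, use 1/65043
2/9871250895: ceiling(9871250895/2) = 4935625448, use 1/4935625448
1/48720797120954775960: ceiling(48720797120954775960/1) = 48720797120954775960, use 1/48720797120954775960
Result: 9/127 = 1/15 + 1/239 + 1/65043 + 1/4935625448 + 1/48720797120954775960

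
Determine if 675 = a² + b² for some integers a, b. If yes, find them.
Not possible

Factorization: 675 = 3^3 × 5^2
By Fermat: n is sum of two squares iff every prime p ≡ 3 (mod 4) appears to even power.
Prime(s) ≡ 3 (mod 4) with odd exponent: [(3, 3)]
Therefore 675 cannot be expressed as a² + b².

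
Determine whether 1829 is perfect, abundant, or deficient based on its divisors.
deficient

Proper divisors of 1829: sum = 1 + 31 + 59 = 91
Since 91 < 1829, 1829 is deficient.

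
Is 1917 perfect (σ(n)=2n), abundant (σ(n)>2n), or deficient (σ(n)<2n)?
deficient

Proper divisors of 1917: sum = 1 + 3 + 9 + 27 + 71 + 213 + 639 = 963
Since 963 < 1917, 1917 is deficient.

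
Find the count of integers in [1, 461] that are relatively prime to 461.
460

461 = 461
φ(n) = n × ∏(1 - 1/p) for each prime p dividing n
φ(461) = 461 × (1 - 1/461) = 460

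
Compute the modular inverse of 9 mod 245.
109

gcd(9, 245) = 1, so the inverse exists.
Extended Euclidean algorithm on (245, 9):
245 = 27 × 9 + 2  ⟹  2 = (1)·245 + (-27)·9
9 = 4 × 2 + 1  ⟹  1 = (-4)·245 + (109)·9
So (109)·9 ≡ 1 (mod 245), i.e. 9^(-1) ≡ 109 (mod 245).
Check: 9 × 109 = 981 ≡ 1 (mod 245)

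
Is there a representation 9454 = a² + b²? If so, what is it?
Not possible

Factorization: 9454 = 2 × 29 × 163
By Fermat: n is sum of two squares iff every prime p ≡ 3 (mod 4) appears to even power.
Prime(s) ≡ 3 (mod 4) with odd exponent: [(163, 1)]
Therefore 9454 cannot be expressed as a² + b².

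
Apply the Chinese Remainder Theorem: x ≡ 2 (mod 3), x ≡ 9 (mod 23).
32

Using Chinese Remainder Theorem:
M = 3 × 23 = 69
M1 = 23, M2 = 3
y1 = 23^(-1) mod 3 = 2
y2 = 3^(-1) mod 23 = 8
x = (2×23×2 + 9×3×8) mod 69 = 32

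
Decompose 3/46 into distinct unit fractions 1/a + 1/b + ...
1/16 + 1/368

Greedy algorithm:
3/46: ceiling(46/3) = 16, use 1/16
1/368: ceiling(368/1) = 368, use 1/368
Result: 3/46 = 1/16 + 1/368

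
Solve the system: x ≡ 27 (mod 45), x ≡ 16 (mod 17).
747

Using Chinese Remainder Theorem:
M = 45 × 17 = 765
M1 = 17, M2 = 45
y1 = 17^(-1) mod 45 = 8
y2 = 45^(-1) mod 17 = 14
x = (27×17×8 + 16×45×14) mod 765 = 747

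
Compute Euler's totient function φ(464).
224

464 = 2^4 × 29
φ(n) = n × ∏(1 - 1/p) for each prime p dividing n
φ(464) = 464 × (1 - 1/2) × (1 - 1/29) = 224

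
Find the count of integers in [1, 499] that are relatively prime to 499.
498

499 = 499
φ(n) = n × ∏(1 - 1/p) for each prime p dividing n
φ(499) = 499 × (1 - 1/499) = 498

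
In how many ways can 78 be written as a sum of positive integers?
12132164

p(n) counts ways to write n as a sum of positive integers (order ignored).
Euler's pentagonal recurrence: p(k) = p(k-1) + p(k-2) - p(k-5) - p(k-7) + p(k-12) + p(k-15) - ... (offsets j(3j∓1)/2, signs ++--, p(0)=1, p(<0)=0).
DP table for k = 0..77: p(0)=1, p(1)=1, p(2)=2, p(3)=3, p(4)=5, p(5)=7, p(6)=11, p(7)=15, p(8)=22, p(9)=30, p(10)=42, p(11)=56, p(12)=77, p(13)=101, p(14)=135, p(15)=176, p(16)=231, p(17)=297, p(18)=385, p(19)=490, p(20)=627, p(21)=792, p(22)=1002, p(23)=1255, p(24)=1575, p(25)=1958, p(26)=2436, p(27)=3010, p(28)=3718, p(29)=4565, p(30)=5604, p(31)=6842, p(32)=8349, p(33)=10143, p(34)=12310, p(35)=14883, p(36)=17977, p(37)=21637, p(38)=26015, p(39)=31185, p(40)=37338, p(41)=44583, p(42)=53174, p(43)=63261, p(44)=75175, p(45)=89134, p(46)=105558, p(47)=124754, p(48)=147273, p(49)=173525, p(50)=204226, p(51)=239943, p(52)=281589, p(53)=329931, p(54)=386155, p(55)=451276, p(56)=526823, p(57)=614154, p(58)=715220, p(59)=831820, p(60)=966467, p(61)=1121505, p(62)=1300156, p(63)=1505499, p(64)=1741630, p(65)=2012558, p(66)=2323520, p(67)=2679689, p(68)=3087735, p(69)=3554345, p(70)=4087968, p(71)=4697205, p(72)=5392783, p(73)=6185689, p(74)=7089500, p(75)=8118264, p(76)=9289091, p(77)=10619863.
Final step: p(78) = p(77) + p(76) - p(73) - p(71) + p(66) + p(63) - p(56) - p(52) + p(43) + p(38) - p(27) - p(21) + p(8) + p(1)
= 10619863 + 9289091 - 6185689 - 4697205 + 2323520 + 1505499 - 526823 - 281589 + 63261 + 26015 - 3010 - 792 + 22 + 1
= 12132164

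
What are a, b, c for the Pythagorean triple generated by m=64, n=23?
(3567, 2944, 4625)

Euclid's formula: a = m² - n², b = 2mn, c = m² + n²
m = 64, n = 23
a = 64² - 23² = 4096 - 529 = 3567
b = 2 × 64 × 23 = 2944
c = 64² + 23² = 4096 + 529 = 4625
Verification: 3567² + 2944² = 12723489 + 8667136 = 21390625 = 4625² ✓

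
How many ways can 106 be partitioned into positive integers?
384276336

p(n) counts ways to write n as a sum of positive integers (order ignored).
Euler's pentagonal recurrence: p(k) = p(k-1) + p(k-2) - p(k-5) - p(k-7) + p(k-12) + p(k-15) - ... (offsets j(3j∓1)/2, signs ++--, p(0)=1, p(<0)=0).
DP table for k = 0..105: p(0)=1, p(1)=1, p(2)=2, p(3)=3, p(4)=5, p(5)=7, p(6)=11, p(7)=15, p(8)=22, p(9)=30, p(10)=42, p(11)=56, p(12)=77, p(13)=101, p(14)=135, p(15)=176, p(16)=231, p(17)=297, p(18)=385, p(19)=490, p(20)=627, p(21)=792, p(22)=1002, p(23)=1255, p(24)=1575, p(25)=1958, p(26)=2436, p(27)=3010, p(28)=3718, p(29)=4565, p(30)=5604, p(31)=6842, p(32)=8349, p(33)=10143, p(34)=12310, p(35)=14883, p(36)=17977, p(37)=21637, p(38)=26015, p(39)=31185, p(40)=37338, p(41)=44583, p(42)=53174, p(43)=63261, p(44)=75175, p(45)=89134, p(46)=105558, p(47)=124754, p(48)=147273, p(49)=173525, p(50)=204226, p(51)=239943, p(52)=281589, p(53)=329931, p(54)=386155, p(55)=451276, p(56)=526823, p(57)=614154, p(58)=715220, p(59)=831820, p(60)=966467, p(61)=1121505, p(62)=1300156, p(63)=1505499, p(64)=1741630, p(65)=2012558, p(66)=2323520, p(67)=2679689, p(68)=3087735, p(69)=3554345, p(70)=4087968, p(71)=4697205, p(72)=5392783, p(73)=6185689, p(74)=7089500, p(75)=8118264, p(76)=9289091, p(77)=10619863, p(78)=12132164, p(79)=13848650, p(80)=15796476, p(81)=18004327, p(82)=20506255, p(83)=23338469, p(84)=26543660, p(85)=30167357, p(86)=34262962, p(87)=38887673, p(88)=44108109, p(89)=49995925, p(90)=56634173, p(91)=64112359, p(92)=72533807, p(93)=82010177, p(94)=92669720, p(95)=104651419, p(96)=118114304, p(97)=133230930, p(98)=150198136, p(99)=169229875, p(100)=190569292, p(101)=214481126, p(102)=241265379, p(103)=271248950, p(104)=304801365, p(105)=342325709.
Final step: p(106) = p(105) + p(104) - p(101) - p(99) + p(94) + p(91) - p(84) - p(80) + p(71) + p(66) - p(55) - p(49) + p(36) + p(29) - p(14) - p(6)
= 342325709 + 304801365 - 214481126 - 169229875 + 92669720 + 64112359 - 26543660 - 15796476 + 4697205 + 2323520 - 451276 - 173525 + 17977 + 4565 - 135 - 11
= 384276336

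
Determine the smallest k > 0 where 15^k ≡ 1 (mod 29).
28

29 is prime, so ord(15) divides φ(29) = 28.
Divisors of 28: 1, 2, 4, 7, 14, 28.
Repeated squaring: 15^1 ≡ 15, 15^2 ≡ 22, 15^4 ≡ 20, 15^8 ≡ 23, 15^16 ≡ 7 (mod 29).
Test 15^d mod 29 for each divisor d in increasing order:
15^1 ≡ 15
15^2 ≡ 22
15^4 ≡ 20
15^7 = 15^4·15^2·15^1 ≡ 17
15^14 = 15^8·15^4·15^2 ≡ 28
15^28 = 15^16·15^8·15^4 ≡ 1  ← first divisor giving 1
The order is 28.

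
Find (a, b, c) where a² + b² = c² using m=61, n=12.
(3577, 1464, 3865)

Euclid's formula: a = m² - n², b = 2mn, c = m² + n²
m = 61, n = 12
a = 61² - 12² = 3721 - 144 = 3577
b = 2 × 61 × 12 = 1464
c = 61² + 12² = 3721 + 144 = 3865
Verification: 3577² + 1464² = 12794929 + 2143296 = 14938225 = 3865² ✓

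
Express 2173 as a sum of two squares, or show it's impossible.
18² + 43² (a=18, b=43)

Factorization: 2173 = 41 × 53
By Fermat: n is sum of two squares iff every prime p ≡ 3 (mod 4) appears to even power.
All primes ≡ 3 (mod 4) appear to even power.
Search a = 0, 1, 2, … for 2173 - a² a perfect square: first hit at a = 18: 2173 - 324 = 1849 = 43².
2173 = 18² + 43² = 324 + 1849 ✓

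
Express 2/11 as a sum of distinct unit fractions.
1/6 + 1/66

Greedy algorithm:
2/11: ceiling(11/2) = 6, use 1/6
1/66: ceiling(66/1) = 66, use 1/66
Result: 2/11 = 1/6 + 1/66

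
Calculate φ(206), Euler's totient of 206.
102

206 = 2 × 103
φ(n) = n × ∏(1 - 1/p) for each prime p dividing n
φ(206) = 206 × (1 - 1/2) × (1 - 1/103) = 102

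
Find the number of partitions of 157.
80630964769

p(n) counts ways to write n as a sum of positive integers (order ignored).
Euler's pentagonal recurrence: p(k) = p(k-1) + p(k-2) - p(k-5) - p(k-7) + p(k-12) + p(k-15) - ... (offsets j(3j∓1)/2, signs ++--, p(0)=1, p(<0)=0).
DP table for k = 0..156: p(0)=1, p(1)=1, p(2)=2, p(3)=3, p(4)=5, p(5)=7, p(6)=11, p(7)=15, p(8)=22, p(9)=30, p(10)=42, p(11)=56, p(12)=77, p(13)=101, p(14)=135, p(15)=176, p(16)=231, p(17)=297, p(18)=385, p(19)=490, p(20)=627, p(21)=792, p(22)=1002, p(23)=1255, p(24)=1575, p(25)=1958, p(26)=2436, p(27)=3010, p(28)=3718, p(29)=4565, p(30)=5604, p(31)=6842, p(32)=8349, p(33)=10143, p(34)=12310, p(35)=14883, p(36)=17977, p(37)=21637, p(38)=26015, p(39)=31185, p(40)=37338, p(41)=44583, p(42)=53174, p(43)=63261, p(44)=75175, p(45)=89134, p(46)=105558, p(47)=124754, p(48)=147273, p(49)=173525, p(50)=204226, p(51)=239943, p(52)=281589, p(53)=329931, p(54)=386155, p(55)=451276, p(56)=526823, p(57)=614154, p(58)=715220, p(59)=831820, p(60)=966467, p(61)=1121505, p(62)=1300156, p(63)=1505499, p(64)=1741630, p(65)=2012558, p(66)=2323520, p(67)=2679689, p(68)=3087735, p(69)=3554345, p(70)=4087968, p(71)=4697205, p(72)=5392783, p(73)=6185689, p(74)=7089500, p(75)=8118264, p(76)=9289091, p(77)=10619863, p(78)=12132164, p(79)=13848650, p(80)=15796476, p(81)=18004327, p(82)=20506255, p(83)=23338469, p(84)=26543660, p(85)=30167357, p(86)=34262962, p(87)=38887673, p(88)=44108109, p(89)=49995925, p(90)=56634173, p(91)=64112359, p(92)=72533807, p(93)=82010177, p(94)=92669720, p(95)=104651419, p(96)=118114304, p(97)=133230930, p(98)=150198136, p(99)=169229875, p(100)=190569292, p(101)=214481126, p(102)=241265379, p(103)=271248950, p(104)=304801365, p(105)=342325709, p(106)=384276336, p(107)=431149389, p(108)=483502844, p(109)=541946240, p(110)=607163746, p(111)=679903203, p(112)=761002156, p(113)=851376628, p(114)=952050665, p(115)=1064144451, p(116)=1188908248, p(117)=1327710076, p(118)=1482074143, p(119)=1653668665, p(120)=1844349560, p(121)=2056148051, p(122)=2291320912, p(123)=2552338241, p(124)=2841940500, p(125)=3163127352, p(126)=3519222692, p(127)=3913864295, p(128)=4351078600, p(129)=4835271870, p(130)=5371315400, p(131)=5964539504, p(132)=6620830889, p(133)=7346629512, p(134)=8149040695, p(135)=9035836076, p(136)=10015581680, p(137)=11097645016, p(138)=12292341831, p(139)=13610949895, p(140)=15065878135, p(141)=16670689208, p(142)=18440293320, p(143)=20390982757, p(144)=22540654445, p(145)=24908858009, p(146)=27517052599, p(147)=30388671978, p(148)=33549419497, p(149)=37027355200, p(150)=40853235313, p(151)=45060624582, p(152)=49686288421, p(153)=54770336324, p(154)=60356673280, p(155)=66493182097, p(156)=73232243759.
Final step: p(157) = p(156) + p(155) - p(152) - p(150) + p(145) + p(142) - p(135) - p(131) + p(122) + p(117) - p(106) - p(100) + p(87) + p(80) - p(65) - p(57) + p(40) + p(31) - p(12) - p(2)
= 73232243759 + 66493182097 - 49686288421 - 40853235313 + 24908858009 + 18440293320 - 9035836076 - 5964539504 + 2291320912 + 1327710076 - 384276336 - 190569292 + 38887673 + 15796476 - 2012558 - 614154 + 37338 + 6842 - 77 - 2
= 80630964769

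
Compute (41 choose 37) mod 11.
4

Using Lucas' theorem:
Write n=41 and k=37 in base 11:
n in base 11: [3, 8]
k in base 11: [3, 4]
C(41,37) mod 11 = ∏ C(n_i, k_i) mod 11
Digit binomials (mod 11): C(3,3) = 1; C(8,4) = 70 ≡ 4
Product: 1 × 4 = 4 ≡ 4 (mod 11)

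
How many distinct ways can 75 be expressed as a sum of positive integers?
8118264

p(n) counts ways to write n as a sum of positive integers (order ignored).
Euler's pentagonal recurrence: p(k) = p(k-1) + p(k-2) - p(k-5) - p(k-7) + p(k-12) + p(k-15) - ... (offsets j(3j∓1)/2, signs ++--, p(0)=1, p(<0)=0).
DP table for k = 0..74: p(0)=1, p(1)=1, p(2)=2, p(3)=3, p(4)=5, p(5)=7, p(6)=11, p(7)=15, p(8)=22, p(9)=30, p(10)=42, p(11)=56, p(12)=77, p(13)=101, p(14)=135, p(15)=176, p(16)=231, p(17)=297, p(18)=385, p(19)=490, p(20)=627, p(21)=792, p(22)=1002, p(23)=1255, p(24)=1575, p(25)=1958, p(26)=2436, p(27)=3010, p(28)=3718, p(29)=4565, p(30)=5604, p(31)=6842, p(32)=8349, p(33)=10143, p(34)=12310, p(35)=14883, p(36)=17977, p(37)=21637, p(38)=26015, p(39)=31185, p(40)=37338, p(41)=44583, p(42)=53174, p(43)=63261, p(44)=75175, p(45)=89134, p(46)=105558, p(47)=124754, p(48)=147273, p(49)=173525, p(50)=204226, p(51)=239943, p(52)=281589, p(53)=329931, p(54)=386155, p(55)=451276, p(56)=526823, p(57)=614154, p(58)=715220, p(59)=831820, p(60)=966467, p(61)=1121505, p(62)=1300156, p(63)=1505499, p(64)=1741630, p(65)=2012558, p(66)=2323520, p(67)=2679689, p(68)=3087735, p(69)=3554345, p(70)=4087968, p(71)=4697205, p(72)=5392783, p(73)=6185689, p(74)=7089500.
Final step: p(75) = p(74) + p(73) - p(70) - p(68) + p(63) + p(60) - p(53) - p(49) + p(40) + p(35) - p(24) - p(18) + p(5)
= 7089500 + 6185689 - 4087968 - 3087735 + 1505499 + 966467 - 329931 - 173525 + 37338 + 14883 - 1575 - 385 + 7
= 8118264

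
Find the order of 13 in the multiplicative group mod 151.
150

151 is prime, so ord(13) divides φ(151) = 150.
Divisors of 150: 1, 2, 3, 5, 6, 10, 15, 25, 30, 50, 75, 150.
Repeated squaring: 13^1 ≡ 13, 13^2 ≡ 18, 13^4 ≡ 22, 13^8 ≡ 31, 13^16 ≡ 55, 13^32 ≡ 5, 13^64 ≡ 25, 13^128 ≡ 21 (mod 151).
Test 13^d mod 151 for each divisor d in increasing order:
13^1 ≡ 13
13^2 ≡ 18
13^3 = 13^2·13^1 ≡ 83
13^5 = 13^4·13^1 ≡ 135
13^6 = 13^4·13^2 ≡ 94
13^10 = 13^8·13^2 ≡ 105
13^15 = 13^8·13^4·13^2·13^1 ≡ 132
13^25 = 13^16·13^8·13^1 ≡ 119
13^30 = 13^16·13^8·13^4·13^2 ≡ 59
13^50 = 13^32·13^16·13^2 ≡ 118
13^75 = 13^64·13^8·13^2·13^1 ≡ 150
13^150 = 13^128·13^16·13^4·13^2 ≡ 1  ← first divisor giving 1
The order is 150.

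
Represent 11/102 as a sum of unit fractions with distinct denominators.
1/10 + 1/128 + 1/32640

Greedy algorithm:
11/102: ceiling(102/11) = 10, use 1/10
2/255: ceiling(255/2) = 128, use 1/128
1/32640: ceiling(32640/1) = 32640, use 1/32640
Result: 11/102 = 1/10 + 1/128 + 1/32640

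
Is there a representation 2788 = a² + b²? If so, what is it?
22² + 48² (a=22, b=48)

Factorization: 2788 = 2^2 × 17 × 41
By Fermat: n is sum of two squares iff every prime p ≡ 3 (mod 4) appears to even power.
All primes ≡ 3 (mod 4) appear to even power.
Search a = 0, 1, 2, … for 2788 - a² a perfect square: first hit at a = 22: 2788 - 484 = 2304 = 48².
2788 = 22² + 48² = 484 + 2304 ✓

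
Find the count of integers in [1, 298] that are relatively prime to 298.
148

298 = 2 × 149
φ(n) = n × ∏(1 - 1/p) for each prime p dividing n
φ(298) = 298 × (1 - 1/2) × (1 - 1/149) = 148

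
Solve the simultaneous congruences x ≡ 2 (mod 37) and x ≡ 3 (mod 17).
224

Using Chinese Remainder Theorem:
M = 37 × 17 = 629
M1 = 17, M2 = 37
y1 = 17^(-1) mod 37 = 24
y2 = 37^(-1) mod 17 = 6
x = (2×17×24 + 3×37×6) mod 629 = 224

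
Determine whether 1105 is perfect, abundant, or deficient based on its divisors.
deficient

Proper divisors of 1105: sum = 1 + 5 + 13 + 17 + 65 + 85 + 221 = 407
Since 407 < 1105, 1105 is deficient.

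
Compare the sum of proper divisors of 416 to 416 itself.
abundant

Proper divisors of 416: sum = 1 + 2 + 4 + 8 + 13 + 16 + 26 + 32 + 52 + 104 + 208 = 466
Since 466 > 416, 416 is abundant.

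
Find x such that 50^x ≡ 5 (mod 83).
81

Baby-step giant-step with step n = ⌈√83⌉ = 10.
Baby steps 50^j mod 83 (j:value) for j=0..9: 0:1, 1:50, 2:10, 3:2, 4:17, 5:20, 6:4, 7:34, 8:40, 9:8.
Giant-step multiplier: 50^(-10) ≡ 50^(82-10) = 50^72 ≡ 11 (mod 83).
Giant steps γ_i = 5·11^i mod 83: γ_0=5, γ_1=55, γ_2=24, γ_3=15, γ_4=82, γ_5=72, γ_6=45, γ_7=80, γ_8=50 (in table at j=1).
x = i·n + j = 8·10 + 1 = 81.
Check: 50^81 ≡ 5 (mod 83).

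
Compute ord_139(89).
69

139 is prime, so ord(89) divides φ(139) = 138.
Divisors of 138: 1, 2, 3, 6, 23, 46, 69, 138.
Repeated squaring: 89^1 ≡ 89, 89^2 ≡ 137, 89^4 ≡ 4, 89^8 ≡ 16, 89^16 ≡ 117, 89^32 ≡ 67, 89^64 ≡ 41, 89^128 ≡ 13 (mod 139).
Test 89^d mod 139 for each divisor d in increasing order:
89^1 ≡ 89
89^2 ≡ 137
89^3 = 89^2·89^1 ≡ 100
89^6 = 89^4·89^2 ≡ 131
89^23 = 89^16·89^4·89^2·89^1 ≡ 96
89^46 = 89^32·89^8·89^4·89^2 ≡ 42
89^69 = 89^64·89^4·89^1 ≡ 1  ← first divisor giving 1
The order is 69.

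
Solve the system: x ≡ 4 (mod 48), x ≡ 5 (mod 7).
292

Using Chinese Remainder Theorem:
M = 48 × 7 = 336
M1 = 7, M2 = 48
y1 = 7^(-1) mod 48 = 7
y2 = 48^(-1) mod 7 = 6
x = (4×7×7 + 5×48×6) mod 336 = 292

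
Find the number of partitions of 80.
15796476

p(n) counts ways to write n as a sum of positive integers (order ignored).
Euler's pentagonal recurrence: p(k) = p(k-1) + p(k-2) - p(k-5) - p(k-7) + p(k-12) + p(k-15) - ... (offsets j(3j∓1)/2, signs ++--, p(0)=1, p(<0)=0).
DP table for k = 0..79: p(0)=1, p(1)=1, p(2)=2, p(3)=3, p(4)=5, p(5)=7, p(6)=11, p(7)=15, p(8)=22, p(9)=30, p(10)=42, p(11)=56, p(12)=77, p(13)=101, p(14)=135, p(15)=176, p(16)=231, p(17)=297, p(18)=385, p(19)=490, p(20)=627, p(21)=792, p(22)=1002, p(23)=1255, p(24)=1575, p(25)=1958, p(26)=2436, p(27)=3010, p(28)=3718, p(29)=4565, p(30)=5604, p(31)=6842, p(32)=8349, p(33)=10143, p(34)=12310, p(35)=14883, p(36)=17977, p(37)=21637, p(38)=26015, p(39)=31185, p(40)=37338, p(41)=44583, p(42)=53174, p(43)=63261, p(44)=75175, p(45)=89134, p(46)=105558, p(47)=124754, p(48)=147273, p(49)=173525, p(50)=204226, p(51)=239943, p(52)=281589, p(53)=329931, p(54)=386155, p(55)=451276, p(56)=526823, p(57)=614154, p(58)=715220, p(59)=831820, p(60)=966467, p(61)=1121505, p(62)=1300156, p(63)=1505499, p(64)=1741630, p(65)=2012558, p(66)=2323520, p(67)=2679689, p(68)=3087735, p(69)=3554345, p(70)=4087968, p(71)=4697205, p(72)=5392783, p(73)=6185689, p(74)=7089500, p(75)=8118264, p(76)=9289091, p(77)=10619863, p(78)=12132164, p(79)=13848650.
Final step: p(80) = p(79) + p(78) - p(75) - p(73) + p(68) + p(65) - p(58) - p(54) + p(45) + p(40) - p(29) - p(23) + p(10) + p(3)
= 13848650 + 12132164 - 8118264 - 6185689 + 3087735 + 2012558 - 715220 - 386155 + 89134 + 37338 - 4565 - 1255 + 42 + 3
= 15796476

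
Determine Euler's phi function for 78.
24

78 = 2 × 3 × 13
φ(n) = n × ∏(1 - 1/p) for each prime p dividing n
φ(78) = 78 × (1 - 1/2) × (1 - 1/3) × (1 - 1/13) = 24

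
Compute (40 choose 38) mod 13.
0

Using Lucas' theorem:
Write n=40 and k=38 in base 13:
n in base 13: [3, 1]
k in base 13: [2, 12]
C(40,38) mod 13 = ∏ C(n_i, k_i) mod 13
Digit binomials (mod 13): C(3,2) = 3; C(1,12) = 0 (k_i > n_i)
Product: 3 × 0 = 0 ≡ 0 (mod 13)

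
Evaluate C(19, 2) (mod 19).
0

Using Lucas' theorem:
Write n=19 and k=2 in base 19:
n in base 19: [1, 0]
k in base 19: [0, 2]
C(19,2) mod 19 = ∏ C(n_i, k_i) mod 19
Digit binomials (mod 19): C(1,0) = 1; C(0,2) = 0 (k_i > n_i)
Product: 1 × 0 = 0 ≡ 0 (mod 19)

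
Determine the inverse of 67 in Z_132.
67

gcd(67, 132) = 1, so the inverse exists.
Extended Euclidean algorithm on (132, 67):
132 = 1 × 67 + 65  ⟹  65 = (1)·132 + (-1)·67
67 = 1 × 65 + 2  ⟹  2 = (-1)·132 + (2)·67
65 = 32 × 2 + 1  ⟹  1 = (33)·132 + (-65)·67
So (-65)·67 ≡ 1 (mod 132), i.e. 67^(-1) ≡ -65 ≡ 67 (mod 132).
Check: 67 × 67 = 4489 ≡ 1 (mod 132)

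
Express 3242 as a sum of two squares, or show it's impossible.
29² + 49² (a=29, b=49)

Factorization: 3242 = 2 × 1621
By Fermat: n is sum of two squares iff every prime p ≡ 3 (mod 4) appears to even power.
All primes ≡ 3 (mod 4) appear to even power.
Search a = 0, 1, 2, … for 3242 - a² a perfect square: first hit at a = 29: 3242 - 841 = 2401 = 49².
3242 = 29² + 49² = 841 + 2401 ✓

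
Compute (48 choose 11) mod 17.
7

Using Lucas' theorem:
Write n=48 and k=11 in base 17:
n in base 17: [2, 14]
k in base 17: [0, 11]
C(48,11) mod 17 = ∏ C(n_i, k_i) mod 17
Digit binomials (mod 17): C(2,0) = 1; C(14,11) = 364 ≡ 7
Product: 1 × 7 = 7 ≡ 7 (mod 17)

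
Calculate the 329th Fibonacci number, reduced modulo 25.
4

Matrix identity: Q^n = [[F_(n+1), F_n], [F_n, F_(n-1)]] with Q = [[1,1],[1,0]].
n = 329 = 101001001₂. Square-and-multiply, entries mod 25:
Q^1 = [[1,1],[1,0]]
Q^2 = (Q^1)² = [[2,1],[1,1]]
Q^5 = (Q^2)²·Q = [[8,5],[5,3]]
Q^10 = (Q^5)² = [[14,5],[5,9]]
Q^20 = (Q^10)² = [[21,15],[15,6]]
Q^41 = (Q^20)²·Q = [[21,16],[16,5]]
Q^82 = (Q^41)² = [[22,16],[16,6]]
Q^164 = (Q^82)² = [[15,23],[23,17]]
Q^329 = (Q^164)²·Q = [[15,4],[4,11]]
F_329 mod 25 = Q^329[0][1] = 4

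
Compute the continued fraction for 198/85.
[2; 3, 28]

Euclidean algorithm steps:
198 = 2 × 85 + 28
85 = 3 × 28 + 1
28 = 28 × 1 + 0
Continued fraction: [2; 3, 28]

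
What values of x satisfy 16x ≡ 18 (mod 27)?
x ≡ 18 (mod 27)

gcd(16, 27) = 1, which divides 18, so solutions exist.
Find 16^(-1) mod 27 by the extended Euclidean algorithm:
27 = 1 × 16 + 11  ⟹  11 = (1)·27 + (-1)·16
16 = 1 × 11 + 5  ⟹  5 = (-1)·27 + (2)·16
11 = 2 × 5 + 1  ⟹  1 = (3)·27 + (-5)·16
So (-5)·16 ≡ 1 (mod 27), i.e. 16^(-1) ≡ -5 ≡ 22 (mod 27).
x ≡ 22 × 18 = 396 ≡ 18 (mod 27).
Check: 16 × 18 = 288 ≡ 18 (mod 27).
Unique solution: x ≡ 18 (mod 27)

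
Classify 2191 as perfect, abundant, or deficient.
deficient

Proper divisors of 2191: sum = 1 + 7 + 313 = 321
Since 321 < 2191, 2191 is deficient.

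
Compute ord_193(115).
192

193 is prime, so ord(115) divides φ(193) = 192.
Divisors of 192: 1, 2, 3, 4, 6, 8, 12, 16, 24, 32, 48, 64, 96, 192.
Repeated squaring: 115^1 ≡ 115, 115^2 ≡ 101, 115^4 ≡ 165, 115^8 ≡ 12, 115^16 ≡ 144, 115^32 ≡ 85, 115^64 ≡ 84, 115^128 ≡ 108 (mod 193).
Test 115^d mod 193 for each divisor d in increasing order:
115^1 ≡ 115
115^2 ≡ 101
115^3 = 115^2·115^1 ≡ 35
115^4 ≡ 165
115^6 = 115^4·115^2 ≡ 67
115^8 ≡ 12
115^12 = 115^8·115^4 ≡ 50
115^16 ≡ 144
115^24 = 115^16·115^8 ≡ 184
115^32 ≡ 85
115^48 = 115^32·115^16 ≡ 81
115^64 ≡ 84
115^96 = 115^64·115^32 ≡ 192
115^192 = 115^128·115^64 ≡ 1  ← first divisor giving 1
The order is 192.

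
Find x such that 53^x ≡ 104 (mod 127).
50

Baby-step giant-step with step n = ⌈√127⌉ = 12.
Baby steps 53^j mod 127 (j:value) for j=0..11: 0:1, 1:53, 2:15, 3:33, 4:98, 5:114, 6:73, 7:59, 8:79, 9:123, 10:42, 11:67.
Giant-step multiplier: 53^(-12) ≡ 53^(126-12) = 53^114 ≡ 76 (mod 127).
Giant steps γ_i = 104·76^i mod 127: γ_0=104, γ_1=30, γ_2=121, γ_3=52, γ_4=15 (in table at j=2).
x = i·n + j = 4·12 + 2 = 50.
Check: 53^50 ≡ 104 (mod 127).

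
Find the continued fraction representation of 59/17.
[3; 2, 8]

Euclidean algorithm steps:
59 = 3 × 17 + 8
17 = 2 × 8 + 1
8 = 8 × 1 + 0
Continued fraction: [3; 2, 8]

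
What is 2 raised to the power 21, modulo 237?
176

Repeated squaring. Binary of 21 = 10101.
2^1 ≡ 2 (mod 237); 2^2 ≡ 4 (mod 237); 2^4 ≡ 16 (mod 237); 2^8 ≡ 19 (mod 237); 2^16 ≡ 124 (mod 237)
2^21 = 2^1 × 2^4 × 2^16 ≡ 176 (mod 237)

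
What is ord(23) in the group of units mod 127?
126

127 is prime, so ord(23) divides φ(127) = 126.
Divisors of 126: 1, 2, 3, 6, 7, 9, 14, 18, 21, 42, 63, 126.
Repeated squaring: 23^1 ≡ 23, 23^2 ≡ 21, 23^4 ≡ 60, 23^8 ≡ 44, 23^16 ≡ 31, 23^32 ≡ 72, 23^64 ≡ 104 (mod 127).
Test 23^d mod 127 for each divisor d in increasing order:
23^1 ≡ 23
23^2 ≡ 21
23^3 = 23^2·23^1 ≡ 102
23^6 = 23^4·23^2 ≡ 117
23^7 = 23^4·23^2·23^1 ≡ 24
23^9 = 23^8·23^1 ≡ 123
23^14 = 23^8·23^4·23^2 ≡ 68
23^18 = 23^16·23^2 ≡ 16
23^21 = 23^16·23^4·23^1 ≡ 108
23^42 = 23^32·23^8·23^2 ≡ 107
23^63 = 23^32·23^16·23^8·23^4·23^2·23^1 ≡ 126
23^126 = 23^64·23^32·23^16·23^8·23^4·23^2 ≡ 1  ← first divisor giving 1
The order is 126.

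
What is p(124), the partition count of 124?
2841940500

p(n) counts ways to write n as a sum of positive integers (order ignored).
Euler's pentagonal recurrence: p(k) = p(k-1) + p(k-2) - p(k-5) - p(k-7) + p(k-12) + p(k-15) - ... (offsets j(3j∓1)/2, signs ++--, p(0)=1, p(<0)=0).
DP table for k = 0..123: p(0)=1, p(1)=1, p(2)=2, p(3)=3, p(4)=5, p(5)=7, p(6)=11, p(7)=15, p(8)=22, p(9)=30, p(10)=42, p(11)=56, p(12)=77, p(13)=101, p(14)=135, p(15)=176, p(16)=231, p(17)=297, p(18)=385, p(19)=490, p(20)=627, p(21)=792, p(22)=1002, p(23)=1255, p(24)=1575, p(25)=1958, p(26)=2436, p(27)=3010, p(28)=3718, p(29)=4565, p(30)=5604, p(31)=6842, p(32)=8349, p(33)=10143, p(34)=12310, p(35)=14883, p(36)=17977, p(37)=21637, p(38)=26015, p(39)=31185, p(40)=37338, p(41)=44583, p(42)=53174, p(43)=63261, p(44)=75175, p(45)=89134, p(46)=105558, p(47)=124754, p(48)=147273, p(49)=173525, p(50)=204226, p(51)=239943, p(52)=281589, p(53)=329931, p(54)=386155, p(55)=451276, p(56)=526823, p(57)=614154, p(58)=715220, p(59)=831820, p(60)=966467, p(61)=1121505, p(62)=1300156, p(63)=1505499, p(64)=1741630, p(65)=2012558, p(66)=2323520, p(67)=2679689, p(68)=3087735, p(69)=3554345, p(70)=4087968, p(71)=4697205, p(72)=5392783, p(73)=6185689, p(74)=7089500, p(75)=8118264, p(76)=9289091, p(77)=10619863, p(78)=12132164, p(79)=13848650, p(80)=15796476, p(81)=18004327, p(82)=20506255, p(83)=23338469, p(84)=26543660, p(85)=30167357, p(86)=34262962, p(87)=38887673, p(88)=44108109, p(89)=49995925, p(90)=56634173, p(91)=64112359, p(92)=72533807, p(93)=82010177, p(94)=92669720, p(95)=104651419, p(96)=118114304, p(97)=133230930, p(98)=150198136, p(99)=169229875, p(100)=190569292, p(101)=214481126, p(102)=241265379, p(103)=271248950, p(104)=304801365, p(105)=342325709, p(106)=384276336, p(107)=431149389, p(108)=483502844, p(109)=541946240, p(110)=607163746, p(111)=679903203, p(112)=761002156, p(113)=851376628, p(114)=952050665, p(115)=1064144451, p(116)=1188908248, p(117)=1327710076, p(118)=1482074143, p(119)=1653668665, p(120)=1844349560, p(121)=2056148051, p(122)=2291320912, p(123)=2552338241.
Final step: p(124) = p(123) + p(122) - p(119) - p(117) + p(112) + p(109) - p(102) - p(98) + p(89) + p(84) - p(73) - p(67) + p(54) + p(47) - p(32) - p(24) + p(7)
= 2552338241 + 2291320912 - 1653668665 - 1327710076 + 761002156 + 541946240 - 241265379 - 150198136 + 49995925 + 26543660 - 6185689 - 2679689 + 386155 + 124754 - 8349 - 1575 + 15
= 2841940500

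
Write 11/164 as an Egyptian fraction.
1/15 + 1/2460

Greedy algorithm:
11/164: ceiling(164/11) = 15, use 1/15
1/2460: ceiling(2460/1) = 2460, use 1/2460
Result: 11/164 = 1/15 + 1/2460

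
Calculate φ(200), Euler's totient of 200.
80

200 = 2^3 × 5^2
φ(n) = n × ∏(1 - 1/p) for each prime p dividing n
φ(200) = 200 × (1 - 1/2) × (1 - 1/5) = 80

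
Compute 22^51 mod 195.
118

Repeated squaring. Binary of 51 = 110011.
22^1 ≡ 22 (mod 195); 22^2 ≡ 94 (mod 195); 22^4 ≡ 61 (mod 195); 22^8 ≡ 16 (mod 195); 22^16 ≡ 61 (mod 195); 22^32 ≡ 16 (mod 195)
22^51 = 22^1 × 22^2 × 22^16 × 22^32 ≡ 118 (mod 195)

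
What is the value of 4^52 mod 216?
184

Repeated squaring. Binary of 52 = 110100.
4^1 ≡ 4 (mod 216); 4^2 ≡ 16 (mod 216); 4^4 ≡ 40 (mod 216); 4^8 ≡ 88 (mod 216); 4^16 ≡ 184 (mod 216); 4^32 ≡ 160 (mod 216)
4^52 = 4^4 × 4^16 × 4^32 ≡ 184 (mod 216)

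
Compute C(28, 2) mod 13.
1

Using Lucas' theorem:
Write n=28 and k=2 in base 13:
n in base 13: [2, 2]
k in base 13: [0, 2]
C(28,2) mod 13 = ∏ C(n_i, k_i) mod 13
Digit binomials (mod 13): C(2,0) = 1; C(2,2) = 1
Product: 1 × 1 = 1 ≡ 1 (mod 13)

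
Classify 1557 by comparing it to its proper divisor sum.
deficient

Proper divisors of 1557: sum = 1 + 3 + 9 + 173 + 519 = 705
Since 705 < 1557, 1557 is deficient.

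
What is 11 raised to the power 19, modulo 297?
11

Repeated squaring. Binary of 19 = 10011.
11^1 ≡ 11 (mod 297); 11^2 ≡ 121 (mod 297); 11^4 ≡ 88 (mod 297); 11^8 ≡ 22 (mod 297); 11^16 ≡ 187 (mod 297)
11^19 = 11^1 × 11^2 × 11^16 ≡ 11 (mod 297)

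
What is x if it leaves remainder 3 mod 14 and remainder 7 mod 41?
171

Using Chinese Remainder Theorem:
M = 14 × 41 = 574
M1 = 41, M2 = 14
y1 = 41^(-1) mod 14 = 13
y2 = 14^(-1) mod 41 = 3
x = (3×41×13 + 7×14×3) mod 574 = 171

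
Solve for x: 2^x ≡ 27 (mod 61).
18

Baby-step giant-step with step n = ⌈√61⌉ = 8.
Baby steps 2^j mod 61 (j:value) for j=0..7: 0:1, 1:2, 2:4, 3:8, 4:16, 5:32, 6:3, 7:6.
Giant-step multiplier: 2^(-8) ≡ 2^(60-8) = 2^52 ≡ 56 (mod 61).
Giant steps γ_i = 27·56^i mod 61: γ_0=27, γ_1=48, γ_2=4 (in table at j=2).
x = i·n + j = 2·8 + 2 = 18.
Check: 2^18 ≡ 27 (mod 61).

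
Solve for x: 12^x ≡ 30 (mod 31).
15

Baby-step giant-step with step n = ⌈√31⌉ = 6.
Baby steps 12^j mod 31 (j:value) for j=0..5: 0:1, 1:12, 2:20, 3:23, 4:28, 5:26.
Giant-step multiplier: 12^(-6) ≡ 12^(30-6) = 12^24 ≡ 16 (mod 31).
Giant steps γ_i = 30·16^i mod 31: γ_0=30, γ_1=15, γ_2=23 (in table at j=3).
x = i·n + j = 2·6 + 3 = 15.
Check: 12^15 ≡ 30 (mod 31).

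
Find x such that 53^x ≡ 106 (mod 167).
143

Baby-step giant-step with step n = ⌈√167⌉ = 13.
Baby steps 53^j mod 167 (j:value) for j=0..12: 0:1, 1:53, 2:137, 3:80, 4:65, 5:105, 6:54, 7:23, 8:50, 9:145, 10:3, 11:159, 12:77.
Giant-step multiplier: 53^(-13) ≡ 53^(166-13) = 53^153 ≡ 151 (mod 167).
Giant steps γ_i = 106·151^i mod 167: γ_0=106, γ_1=141, γ_2=82, γ_3=24, γ_4=117, γ_5=132, γ_6=59, γ_7=58, γ_8=74, γ_9=152, γ_10=73, γ_11=1 (in table at j=0).
x = i·n + j = 11·13 + 0 = 143.
Check: 53^143 ≡ 106 (mod 167).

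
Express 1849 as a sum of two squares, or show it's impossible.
0² + 43² (a=0, b=43)

Factorization: 1849 = 43^2
By Fermat: n is sum of two squares iff every prime p ≡ 3 (mod 4) appears to even power.
All primes ≡ 3 (mod 4) appear to even power.
Search a = 0, 1, 2, … for 1849 - a² a perfect square: first hit at a = 0: 1849 - 0 = 1849 = 43².
1849 = 0² + 43² = 0 + 1849 ✓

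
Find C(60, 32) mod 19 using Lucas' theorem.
0

Using Lucas' theorem:
Write n=60 and k=32 in base 19:
n in base 19: [3, 3]
k in base 19: [1, 13]
C(60,32) mod 19 = ∏ C(n_i, k_i) mod 19
Digit binomials (mod 19): C(3,1) = 3; C(3,13) = 0 (k_i > n_i)
Product: 3 × 0 = 0 ≡ 0 (mod 19)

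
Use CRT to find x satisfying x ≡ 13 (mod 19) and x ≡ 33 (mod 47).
127

Using Chinese Remainder Theorem:
M = 19 × 47 = 893
M1 = 47, M2 = 19
y1 = 47^(-1) mod 19 = 17
y2 = 19^(-1) mod 47 = 5
x = (13×47×17 + 33×19×5) mod 893 = 127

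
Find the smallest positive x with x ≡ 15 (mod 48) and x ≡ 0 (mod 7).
63

Using Chinese Remainder Theorem:
M = 48 × 7 = 336
M1 = 7, M2 = 48
y1 = 7^(-1) mod 48 = 7
y2 = 48^(-1) mod 7 = 6
x = (15×7×7 + 0×48×6) mod 336 = 63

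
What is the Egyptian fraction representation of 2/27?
1/14 + 1/378

Greedy algorithm:
2/27: ceiling(27/2) = 14, use 1/14
1/378: ceiling(378/1) = 378, use 1/378
Result: 2/27 = 1/14 + 1/378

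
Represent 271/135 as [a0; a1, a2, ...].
[2; 135]

Euclidean algorithm steps:
271 = 2 × 135 + 1
135 = 135 × 1 + 0
Continued fraction: [2; 135]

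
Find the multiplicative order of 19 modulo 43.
42

43 is prime, so ord(19) divides φ(43) = 42.
Divisors of 42: 1, 2, 3, 6, 7, 14, 21, 42.
Repeated squaring: 19^1 ≡ 19, 19^2 ≡ 17, 19^4 ≡ 31, 19^8 ≡ 15, 19^16 ≡ 10, 19^32 ≡ 14 (mod 43).
Test 19^d mod 43 for each divisor d in increasing order:
19^1 ≡ 19
19^2 ≡ 17
19^3 = 19^2·19^1 ≡ 22
19^6 = 19^4·19^2 ≡ 11
19^7 = 19^4·19^2·19^1 ≡ 37
19^14 = 19^8·19^4·19^2 ≡ 36
19^21 = 19^16·19^4·19^1 ≡ 42
19^42 = 19^32·19^8·19^2 ≡ 1  ← first divisor giving 1
The order is 42.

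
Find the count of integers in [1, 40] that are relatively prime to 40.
16

40 = 2^3 × 5
φ(n) = n × ∏(1 - 1/p) for each prime p dividing n
φ(40) = 40 × (1 - 1/2) × (1 - 1/5) = 16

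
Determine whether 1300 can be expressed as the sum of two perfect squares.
2² + 36² (a=2, b=36)

Factorization: 1300 = 2^2 × 5^2 × 13
By Fermat: n is sum of two squares iff every prime p ≡ 3 (mod 4) appears to even power.
All primes ≡ 3 (mod 4) appear to even power.
Search a = 0, 1, 2, … for 1300 - a² a perfect square: first hit at a = 2: 1300 - 4 = 1296 = 36².
1300 = 2² + 36² = 4 + 1296 ✓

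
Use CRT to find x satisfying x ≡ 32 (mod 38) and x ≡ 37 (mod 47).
1400

Using Chinese Remainder Theorem:
M = 38 × 47 = 1786
M1 = 47, M2 = 38
y1 = 47^(-1) mod 38 = 17
y2 = 38^(-1) mod 47 = 26
x = (32×47×17 + 37×38×26) mod 1786 = 1400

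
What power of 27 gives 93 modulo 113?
17

Baby-step giant-step with step n = ⌈√113⌉ = 11.
Baby steps 27^j mod 113 (j:value) for j=0..10: 0:1, 1:27, 2:51, 3:21, 4:2, 5:54, 6:102, 7:42, 8:4, 9:108, 10:91.
Giant-step multiplier: 27^(-11) ≡ 27^(112-11) = 27^101 ≡ 74 (mod 113).
Giant steps γ_i = 93·74^i mod 113: γ_0=93, γ_1=102 (in table at j=6).
x = i·n + j = 1·11 + 6 = 17.
Check: 27^17 ≡ 93 (mod 113).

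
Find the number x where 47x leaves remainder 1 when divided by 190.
93

gcd(47, 190) = 1, so the inverse exists.
Extended Euclidean algorithm on (190, 47):
190 = 4 × 47 + 2  ⟹  2 = (1)·190 + (-4)·47
47 = 23 × 2 + 1  ⟹  1 = (-23)·190 + (93)·47
So (93)·47 ≡ 1 (mod 190), i.e. 47^(-1) ≡ 93 (mod 190).
Check: 47 × 93 = 4371 ≡ 1 (mod 190)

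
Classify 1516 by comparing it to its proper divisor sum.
deficient

Proper divisors of 1516: sum = 1 + 2 + 4 + 379 + 758 = 1144
Since 1144 < 1516, 1516 is deficient.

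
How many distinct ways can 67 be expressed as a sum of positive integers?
2679689

p(n) counts ways to write n as a sum of positive integers (order ignored).
Euler's pentagonal recurrence: p(k) = p(k-1) + p(k-2) - p(k-5) - p(k-7) + p(k-12) + p(k-15) - ... (offsets j(3j∓1)/2, signs ++--, p(0)=1, p(<0)=0).
DP table for k = 0..66: p(0)=1, p(1)=1, p(2)=2, p(3)=3, p(4)=5, p(5)=7, p(6)=11, p(7)=15, p(8)=22, p(9)=30, p(10)=42, p(11)=56, p(12)=77, p(13)=101, p(14)=135, p(15)=176, p(16)=231, p(17)=297, p(18)=385, p(19)=490, p(20)=627, p(21)=792, p(22)=1002, p(23)=1255, p(24)=1575, p(25)=1958, p(26)=2436, p(27)=3010, p(28)=3718, p(29)=4565, p(30)=5604, p(31)=6842, p(32)=8349, p(33)=10143, p(34)=12310, p(35)=14883, p(36)=17977, p(37)=21637, p(38)=26015, p(39)=31185, p(40)=37338, p(41)=44583, p(42)=53174, p(43)=63261, p(44)=75175, p(45)=89134, p(46)=105558, p(47)=124754, p(48)=147273, p(49)=173525, p(50)=204226, p(51)=239943, p(52)=281589, p(53)=329931, p(54)=386155, p(55)=451276, p(56)=526823, p(57)=614154, p(58)=715220, p(59)=831820, p(60)=966467, p(61)=1121505, p(62)=1300156, p(63)=1505499, p(64)=1741630, p(65)=2012558, p(66)=2323520.
Final step: p(67) = p(66) + p(65) - p(62) - p(60) + p(55) + p(52) - p(45) - p(41) + p(32) + p(27) - p(16) - p(10)
= 2323520 + 2012558 - 1300156 - 966467 + 451276 + 281589 - 89134 - 44583 + 8349 + 3010 - 231 - 42
= 2679689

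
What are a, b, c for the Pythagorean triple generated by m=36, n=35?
(71, 2520, 2521)

Euclid's formula: a = m² - n², b = 2mn, c = m² + n²
m = 36, n = 35
a = 36² - 35² = 1296 - 1225 = 71
b = 2 × 36 × 35 = 2520
c = 36² + 35² = 1296 + 1225 = 2521
Verification: 71² + 2520² = 5041 + 6350400 = 6355441 = 2521² ✓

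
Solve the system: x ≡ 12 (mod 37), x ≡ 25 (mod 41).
271

Using Chinese Remainder Theorem:
M = 37 × 41 = 1517
M1 = 41, M2 = 37
y1 = 41^(-1) mod 37 = 28
y2 = 37^(-1) mod 41 = 10
x = (12×41×28 + 25×37×10) mod 1517 = 271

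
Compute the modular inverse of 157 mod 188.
97

gcd(157, 188) = 1, so the inverse exists.
Extended Euclidean algorithm on (188, 157):
188 = 1 × 157 + 31  ⟹  31 = (1)·188 + (-1)·157
157 = 5 × 31 + 2  ⟹  2 = (-5)·188 + (6)·157
31 = 15 × 2 + 1  ⟹  1 = (76)·188 + (-91)·157
So (-91)·157 ≡ 1 (mod 188), i.e. 157^(-1) ≡ -91 ≡ 97 (mod 188).
Check: 157 × 97 = 15229 ≡ 1 (mod 188)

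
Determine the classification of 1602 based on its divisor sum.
abundant

Proper divisors of 1602: sum = 1 + 2 + 3 + 6 + 9 + 18 + 89 + 178 + 267 + 534 + 801 = 1908
Since 1908 > 1602, 1602 is abundant.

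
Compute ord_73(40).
72

73 is prime, so ord(40) divides φ(73) = 72.
Divisors of 72: 1, 2, 3, 4, 6, 8, 9, 12, 18, 24, 36, 72.
Repeated squaring: 40^1 ≡ 40, 40^2 ≡ 67, 40^4 ≡ 36, 40^8 ≡ 55, 40^16 ≡ 32, 40^32 ≡ 2, 40^64 ≡ 4 (mod 73).
Test 40^d mod 73 for each divisor d in increasing order:
40^1 ≡ 40
40^2 ≡ 67
40^3 = 40^2·40^1 ≡ 52
40^4 ≡ 36
40^6 = 40^4·40^2 ≡ 3
40^8 ≡ 55
40^9 = 40^8·40^1 ≡ 10
40^12 = 40^8·40^4 ≡ 9
40^18 = 40^16·40^2 ≡ 27
40^24 = 40^16·40^8 ≡ 8
40^36 = 40^32·40^4 ≡ 72
40^72 = 40^64·40^8 ≡ 1  ← first divisor giving 1
The order is 72.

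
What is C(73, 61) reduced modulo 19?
15

Using Lucas' theorem:
Write n=73 and k=61 in base 19:
n in base 19: [3, 16]
k in base 19: [3, 4]
C(73,61) mod 19 = ∏ C(n_i, k_i) mod 19
Digit binomials (mod 19): C(3,3) = 1; C(16,4) = 1820 ≡ 15
Product: 1 × 15 = 15 ≡ 15 (mod 19)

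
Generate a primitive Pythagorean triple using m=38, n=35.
(219, 2660, 2669)

Euclid's formula: a = m² - n², b = 2mn, c = m² + n²
m = 38, n = 35
a = 38² - 35² = 1444 - 1225 = 219
b = 2 × 38 × 35 = 2660
c = 38² + 35² = 1444 + 1225 = 2669
Verification: 219² + 2660² = 47961 + 7075600 = 7123561 = 2669² ✓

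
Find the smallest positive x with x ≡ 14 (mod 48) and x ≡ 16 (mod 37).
830

Using Chinese Remainder Theorem:
M = 48 × 37 = 1776
M1 = 37, M2 = 48
y1 = 37^(-1) mod 48 = 13
y2 = 48^(-1) mod 37 = 27
x = (14×37×13 + 16×48×27) mod 1776 = 830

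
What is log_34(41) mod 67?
13

Baby-step giant-step with step n = ⌈√67⌉ = 9.
Baby steps 34^j mod 67 (j:value) for j=0..8: 0:1, 1:34, 2:17, 3:42, 4:21, 5:44, 6:22, 7:11, 8:39.
Giant-step multiplier: 34^(-9) ≡ 34^(66-9) = 34^57 ≡ 43 (mod 67).
Giant steps γ_i = 41·43^i mod 67: γ_0=41, γ_1=21 (in table at j=4).
x = i·n + j = 1·9 + 4 = 13.
Check: 34^13 ≡ 41 (mod 67).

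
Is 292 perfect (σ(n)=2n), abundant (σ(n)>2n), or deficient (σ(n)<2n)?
deficient

Proper divisors of 292: sum = 1 + 2 + 4 + 73 + 146 = 226
Since 226 < 292, 292 is deficient.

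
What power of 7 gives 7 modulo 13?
1

Baby-step giant-step with step n = ⌈√13⌉ = 4.
Baby steps 7^j mod 13 (j:value) for j=0..3: 0:1, 1:7, 2:10, 3:5.
h = 7 is already in the table at j=1, so x = 1.
Check: 7^1 ≡ 7 (mod 13).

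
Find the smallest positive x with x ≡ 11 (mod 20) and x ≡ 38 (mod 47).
931

Using Chinese Remainder Theorem:
M = 20 × 47 = 940
M1 = 47, M2 = 20
y1 = 47^(-1) mod 20 = 3
y2 = 20^(-1) mod 47 = 40
x = (11×47×3 + 38×20×40) mod 940 = 931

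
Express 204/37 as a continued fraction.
[5; 1, 1, 18]

Euclidean algorithm steps:
204 = 5 × 37 + 19
37 = 1 × 19 + 18
19 = 1 × 18 + 1
18 = 18 × 1 + 0
Continued fraction: [5; 1, 1, 18]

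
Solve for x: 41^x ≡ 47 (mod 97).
36

Baby-step giant-step with step n = ⌈√97⌉ = 10.
Baby steps 41^j mod 97 (j:value) for j=0..9: 0:1, 1:41, 2:32, 3:51, 4:54, 5:80, 6:79, 7:38, 8:6, 9:52.
Giant-step multiplier: 41^(-10) ≡ 41^(96-10) = 41^86 ≡ 48 (mod 97).
Giant steps γ_i = 47·48^i mod 97: γ_0=47, γ_1=25, γ_2=36, γ_3=79 (in table at j=6).
x = i·n + j = 3·10 + 6 = 36.
Check: 41^36 ≡ 47 (mod 97).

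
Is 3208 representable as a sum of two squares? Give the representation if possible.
38² + 42² (a=38, b=42)

Factorization: 3208 = 2^3 × 401
By Fermat: n is sum of two squares iff every prime p ≡ 3 (mod 4) appears to even power.
All primes ≡ 3 (mod 4) appear to even power.
Search a = 0, 1, 2, … for 3208 - a² a perfect square: first hit at a = 38: 3208 - 1444 = 1764 = 42².
3208 = 38² + 42² = 1444 + 1764 ✓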